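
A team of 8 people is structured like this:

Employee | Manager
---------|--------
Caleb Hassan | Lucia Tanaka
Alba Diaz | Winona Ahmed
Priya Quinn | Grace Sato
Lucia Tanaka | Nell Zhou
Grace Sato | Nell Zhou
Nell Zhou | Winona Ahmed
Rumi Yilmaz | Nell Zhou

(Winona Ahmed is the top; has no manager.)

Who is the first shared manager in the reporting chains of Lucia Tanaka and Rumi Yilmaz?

Nell Zhou

Lucia Tanaka's chain of managers is Nell Zhou, Winona Ahmed. Rumi Yilmaz's chain of managers is Nell Zhou, Winona Ahmed. The first manager that appears in both chains is Nell Zhou.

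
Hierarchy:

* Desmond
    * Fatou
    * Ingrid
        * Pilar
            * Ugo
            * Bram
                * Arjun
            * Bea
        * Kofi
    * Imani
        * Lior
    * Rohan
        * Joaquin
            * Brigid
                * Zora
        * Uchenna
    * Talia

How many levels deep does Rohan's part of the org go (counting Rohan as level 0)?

The longest chain under Rohan runs Rohan → Joaquin → Brigid → Zora, which is 3 levels below Rohan.

3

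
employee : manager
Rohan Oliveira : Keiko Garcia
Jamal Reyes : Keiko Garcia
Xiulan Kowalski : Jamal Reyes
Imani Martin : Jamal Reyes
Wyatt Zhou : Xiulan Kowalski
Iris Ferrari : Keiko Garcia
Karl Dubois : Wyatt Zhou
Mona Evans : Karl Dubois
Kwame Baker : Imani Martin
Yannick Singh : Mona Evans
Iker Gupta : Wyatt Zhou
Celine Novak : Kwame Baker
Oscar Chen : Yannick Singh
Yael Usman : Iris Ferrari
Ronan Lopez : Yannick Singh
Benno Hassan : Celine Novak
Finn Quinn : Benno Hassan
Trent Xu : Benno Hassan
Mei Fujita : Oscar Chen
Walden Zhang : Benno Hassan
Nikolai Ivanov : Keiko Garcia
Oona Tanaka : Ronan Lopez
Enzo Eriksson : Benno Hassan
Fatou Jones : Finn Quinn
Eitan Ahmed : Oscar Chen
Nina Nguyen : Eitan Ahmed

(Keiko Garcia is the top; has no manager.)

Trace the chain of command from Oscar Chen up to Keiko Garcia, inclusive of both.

Oscar Chen reports to Yannick Singh. Yannick Singh reports to Mona Evans. Mona Evans reports to Karl Dubois. Karl Dubois reports to Wyatt Zhou. Wyatt Zhou reports to Xiulan Kowalski. Xiulan Kowalski reports to Jamal Reyes. Jamal Reyes reports to Keiko Garcia. Keiko Garcia is at the top.

Oscar Chen -> Yannick Singh -> Mona Evans -> Karl Dubois -> Wyatt Zhou -> Xiulan Kowalski -> Jamal Reyes -> Keiko Garcia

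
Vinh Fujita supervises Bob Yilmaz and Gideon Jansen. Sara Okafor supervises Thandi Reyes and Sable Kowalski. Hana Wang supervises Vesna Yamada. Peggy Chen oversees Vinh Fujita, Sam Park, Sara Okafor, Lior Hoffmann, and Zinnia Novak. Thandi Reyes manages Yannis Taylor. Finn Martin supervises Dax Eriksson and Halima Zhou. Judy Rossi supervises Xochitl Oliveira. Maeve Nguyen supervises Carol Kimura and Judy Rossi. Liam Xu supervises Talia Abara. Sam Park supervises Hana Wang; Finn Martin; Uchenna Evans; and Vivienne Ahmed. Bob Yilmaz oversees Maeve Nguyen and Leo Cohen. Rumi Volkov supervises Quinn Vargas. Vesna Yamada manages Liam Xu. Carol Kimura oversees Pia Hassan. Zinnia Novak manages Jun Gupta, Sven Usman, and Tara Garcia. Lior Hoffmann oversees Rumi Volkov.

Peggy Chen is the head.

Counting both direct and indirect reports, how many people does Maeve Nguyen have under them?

Maeve Nguyen directly manages Carol Kimura, Judy Rossi. Under Carol Kimura: Pia Hassan (1). Under Judy Rossi: Xochitl Oliveira (1). So Maeve Nguyen's organization is 2 direct reports plus everyone under them: 2 + 2 = 4.

4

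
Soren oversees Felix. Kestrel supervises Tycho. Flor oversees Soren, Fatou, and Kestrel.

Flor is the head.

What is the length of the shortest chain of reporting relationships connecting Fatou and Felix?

Fatou is 1 level below Flor, and Felix is 2 levels below Flor (their lowest common manager). The shortest path runs up from Fatou to Flor and back down to Felix: 1 + 2 = 3 links.

3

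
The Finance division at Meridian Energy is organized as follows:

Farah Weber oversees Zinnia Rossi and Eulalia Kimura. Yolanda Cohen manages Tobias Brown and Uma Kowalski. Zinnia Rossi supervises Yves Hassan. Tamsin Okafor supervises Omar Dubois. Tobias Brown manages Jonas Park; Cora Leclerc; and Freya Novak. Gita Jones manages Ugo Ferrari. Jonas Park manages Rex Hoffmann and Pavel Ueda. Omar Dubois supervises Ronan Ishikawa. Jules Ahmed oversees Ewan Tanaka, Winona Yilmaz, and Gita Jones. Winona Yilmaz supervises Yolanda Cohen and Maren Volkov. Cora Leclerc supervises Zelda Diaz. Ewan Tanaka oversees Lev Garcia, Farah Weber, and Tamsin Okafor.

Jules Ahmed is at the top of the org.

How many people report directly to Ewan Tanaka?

3

Ewan Tanaka directly manages Farah Weber, Lev Garcia, Tamsin Okafor. That is 3 direct reports.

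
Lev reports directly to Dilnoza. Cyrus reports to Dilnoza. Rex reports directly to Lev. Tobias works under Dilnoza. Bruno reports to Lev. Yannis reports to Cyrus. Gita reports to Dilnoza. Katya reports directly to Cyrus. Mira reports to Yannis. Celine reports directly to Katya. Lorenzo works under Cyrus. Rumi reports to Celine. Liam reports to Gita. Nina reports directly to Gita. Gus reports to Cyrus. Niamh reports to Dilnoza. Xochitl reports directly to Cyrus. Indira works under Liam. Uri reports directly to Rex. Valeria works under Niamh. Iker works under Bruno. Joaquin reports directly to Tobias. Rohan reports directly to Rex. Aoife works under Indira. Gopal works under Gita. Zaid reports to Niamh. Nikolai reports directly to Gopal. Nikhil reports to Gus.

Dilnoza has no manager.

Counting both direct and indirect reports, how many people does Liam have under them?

2

Liam directly manages Indira. Under Indira: Aoife (1). That's 2 in total.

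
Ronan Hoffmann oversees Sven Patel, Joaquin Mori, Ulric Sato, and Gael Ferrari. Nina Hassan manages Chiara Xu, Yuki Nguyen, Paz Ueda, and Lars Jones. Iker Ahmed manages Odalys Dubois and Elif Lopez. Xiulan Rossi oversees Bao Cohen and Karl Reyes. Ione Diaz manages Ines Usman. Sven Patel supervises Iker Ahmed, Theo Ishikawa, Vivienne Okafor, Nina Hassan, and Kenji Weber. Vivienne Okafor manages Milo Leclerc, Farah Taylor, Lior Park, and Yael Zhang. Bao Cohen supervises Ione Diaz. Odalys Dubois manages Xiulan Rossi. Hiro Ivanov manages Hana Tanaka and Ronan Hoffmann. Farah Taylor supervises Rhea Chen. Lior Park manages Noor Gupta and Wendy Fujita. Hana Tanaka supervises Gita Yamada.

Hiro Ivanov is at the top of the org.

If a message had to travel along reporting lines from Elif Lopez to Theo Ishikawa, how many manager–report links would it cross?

Elif Lopez is 2 levels below Sven Patel, and Theo Ishikawa is 1 level below Sven Patel (their lowest common manager). The shortest path runs up from Elif Lopez to Sven Patel and back down to Theo Ishikawa: 2 + 1 = 3 links.

3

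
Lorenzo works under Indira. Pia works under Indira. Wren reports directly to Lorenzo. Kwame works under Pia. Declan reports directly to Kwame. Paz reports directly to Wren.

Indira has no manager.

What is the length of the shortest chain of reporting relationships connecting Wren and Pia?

Wren is 2 levels below Indira, and Pia is 1 level below Indira (their lowest common manager). The shortest path runs up from Wren to Indira and back down to Pia: 2 + 1 = 3 links.

3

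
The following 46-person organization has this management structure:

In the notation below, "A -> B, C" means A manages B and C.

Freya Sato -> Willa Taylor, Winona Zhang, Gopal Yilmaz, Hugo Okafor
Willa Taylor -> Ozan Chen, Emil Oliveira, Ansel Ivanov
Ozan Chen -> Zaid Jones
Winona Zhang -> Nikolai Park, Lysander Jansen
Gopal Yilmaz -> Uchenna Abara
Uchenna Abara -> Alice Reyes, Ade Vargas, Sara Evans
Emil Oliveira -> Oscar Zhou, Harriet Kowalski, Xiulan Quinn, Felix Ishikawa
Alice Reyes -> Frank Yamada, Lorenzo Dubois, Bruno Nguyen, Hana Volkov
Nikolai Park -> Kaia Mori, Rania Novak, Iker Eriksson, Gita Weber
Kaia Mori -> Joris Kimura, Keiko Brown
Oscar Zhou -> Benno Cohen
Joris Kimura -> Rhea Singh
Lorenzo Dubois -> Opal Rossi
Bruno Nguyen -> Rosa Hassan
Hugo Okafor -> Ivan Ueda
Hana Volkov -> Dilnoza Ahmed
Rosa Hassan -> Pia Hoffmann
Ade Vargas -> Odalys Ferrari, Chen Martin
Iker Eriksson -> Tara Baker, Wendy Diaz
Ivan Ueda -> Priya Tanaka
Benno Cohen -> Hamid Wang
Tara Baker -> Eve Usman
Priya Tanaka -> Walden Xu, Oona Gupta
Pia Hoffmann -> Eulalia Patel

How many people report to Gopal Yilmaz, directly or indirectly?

Gopal Yilmaz directly manages Uchenna Abara. Under Uchenna Abara: Sara Evans, Ade Vargas, Chen Martin, Odalys Ferrari, Alice Reyes, Hana Volkov, Dilnoza Ahmed, Bruno Nguyen, Rosa Hassan, Pia Hoffmann, Eulalia Patel, Lorenzo Dubois, Opal Rossi, Frank Yamada (14). That's 15 in total.

15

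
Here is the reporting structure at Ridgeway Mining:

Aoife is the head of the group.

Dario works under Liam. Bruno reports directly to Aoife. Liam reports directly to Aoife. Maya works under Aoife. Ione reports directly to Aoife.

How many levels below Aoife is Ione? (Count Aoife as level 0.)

1

Chain from Ione up to Aoife: Ione → Aoife. That is 1 step up, so Ione is 1 level below Aoife.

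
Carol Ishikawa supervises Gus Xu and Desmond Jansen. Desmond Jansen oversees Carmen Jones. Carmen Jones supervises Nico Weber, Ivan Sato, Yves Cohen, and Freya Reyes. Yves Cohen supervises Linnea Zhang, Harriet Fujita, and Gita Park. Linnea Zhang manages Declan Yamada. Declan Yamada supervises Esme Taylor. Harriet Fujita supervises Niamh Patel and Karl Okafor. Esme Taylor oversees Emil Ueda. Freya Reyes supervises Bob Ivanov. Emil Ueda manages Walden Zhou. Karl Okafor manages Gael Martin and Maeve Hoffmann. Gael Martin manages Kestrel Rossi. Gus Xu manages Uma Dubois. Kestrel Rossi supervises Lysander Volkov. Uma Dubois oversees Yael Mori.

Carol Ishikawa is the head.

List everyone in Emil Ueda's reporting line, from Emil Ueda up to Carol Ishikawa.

Emil Ueda -> Esme Taylor -> Declan Yamada -> Linnea Zhang -> Yves Cohen -> Carmen Jones -> Desmond Jansen -> Carol Ishikawa

Emil Ueda reports to Esme Taylor. Esme Taylor reports to Declan Yamada. Declan Yamada reports to Linnea Zhang. Linnea Zhang reports to Yves Cohen. Yves Cohen reports to Carmen Jones. Carmen Jones reports to Desmond Jansen. Desmond Jansen reports to Carol Ishikawa. Carol Ishikawa is at the top.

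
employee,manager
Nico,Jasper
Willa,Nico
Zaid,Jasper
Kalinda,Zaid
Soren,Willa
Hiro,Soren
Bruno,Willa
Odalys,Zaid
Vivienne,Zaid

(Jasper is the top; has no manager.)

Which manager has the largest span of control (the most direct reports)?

Direct-report counts: Jasper has 2; Zaid has 3; Nico has 1; Willa has 2; Soren has 1. The largest is 3, held by Zaid.

Zaid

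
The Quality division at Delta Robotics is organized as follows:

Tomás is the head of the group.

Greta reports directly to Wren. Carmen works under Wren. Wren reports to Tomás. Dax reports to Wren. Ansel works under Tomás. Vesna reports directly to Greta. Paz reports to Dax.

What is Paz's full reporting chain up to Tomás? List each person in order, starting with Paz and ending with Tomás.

Paz -> Dax -> Wren -> Tomás

Paz reports to Dax. Dax reports to Wren. Wren reports to Tomás. Tomás is at the top.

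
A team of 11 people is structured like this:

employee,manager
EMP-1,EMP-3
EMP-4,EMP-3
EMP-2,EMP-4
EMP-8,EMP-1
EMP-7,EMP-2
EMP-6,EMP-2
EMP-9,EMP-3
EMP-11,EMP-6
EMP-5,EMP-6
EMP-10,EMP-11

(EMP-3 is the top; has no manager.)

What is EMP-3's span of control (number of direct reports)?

3

EMP-3 directly manages EMP-1, EMP-4, EMP-9. That is 3 direct reports.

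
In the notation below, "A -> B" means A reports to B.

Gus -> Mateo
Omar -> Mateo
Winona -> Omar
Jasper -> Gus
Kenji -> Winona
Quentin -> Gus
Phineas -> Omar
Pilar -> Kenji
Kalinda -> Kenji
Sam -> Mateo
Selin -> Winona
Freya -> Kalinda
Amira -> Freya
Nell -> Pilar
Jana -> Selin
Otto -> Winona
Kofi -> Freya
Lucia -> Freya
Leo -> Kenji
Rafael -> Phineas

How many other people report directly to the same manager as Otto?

2

Otto reports to Winona. Winona's other direct reports are Kenji, Selin — 2 peers.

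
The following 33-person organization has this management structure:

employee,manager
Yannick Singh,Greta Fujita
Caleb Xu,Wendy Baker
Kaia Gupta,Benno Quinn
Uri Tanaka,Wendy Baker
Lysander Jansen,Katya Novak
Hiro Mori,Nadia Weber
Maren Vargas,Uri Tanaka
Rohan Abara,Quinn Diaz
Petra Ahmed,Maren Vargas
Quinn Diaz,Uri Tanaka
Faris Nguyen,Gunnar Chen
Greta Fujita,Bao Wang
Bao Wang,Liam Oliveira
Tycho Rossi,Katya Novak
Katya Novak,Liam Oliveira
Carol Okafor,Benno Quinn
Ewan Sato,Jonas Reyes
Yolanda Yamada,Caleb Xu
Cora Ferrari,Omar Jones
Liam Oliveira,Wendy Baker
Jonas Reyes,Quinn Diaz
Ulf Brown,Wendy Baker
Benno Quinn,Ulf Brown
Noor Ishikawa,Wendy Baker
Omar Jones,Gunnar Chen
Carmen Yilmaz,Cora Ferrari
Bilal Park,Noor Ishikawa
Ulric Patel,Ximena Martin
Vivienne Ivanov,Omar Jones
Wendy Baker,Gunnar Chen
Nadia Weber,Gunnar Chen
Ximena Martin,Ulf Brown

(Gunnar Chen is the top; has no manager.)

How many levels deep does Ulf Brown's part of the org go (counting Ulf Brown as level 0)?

2

The longest chain under Ulf Brown runs Ulf Brown → Benno Quinn → Carol Okafor, which is 2 levels below Ulf Brown.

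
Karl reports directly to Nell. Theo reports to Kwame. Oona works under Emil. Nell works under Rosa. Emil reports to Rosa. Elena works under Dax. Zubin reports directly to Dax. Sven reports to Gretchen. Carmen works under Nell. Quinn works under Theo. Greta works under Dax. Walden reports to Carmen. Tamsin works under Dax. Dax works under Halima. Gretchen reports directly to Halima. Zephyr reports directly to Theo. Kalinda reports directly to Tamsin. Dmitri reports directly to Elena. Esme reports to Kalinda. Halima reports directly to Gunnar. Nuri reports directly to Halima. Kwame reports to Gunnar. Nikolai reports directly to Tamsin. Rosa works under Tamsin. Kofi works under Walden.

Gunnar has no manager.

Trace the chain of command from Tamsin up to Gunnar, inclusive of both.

Tamsin reports to Dax. Dax reports to Halima. Halima reports to Gunnar. Gunnar is at the top.

Tamsin -> Dax -> Halima -> Gunnar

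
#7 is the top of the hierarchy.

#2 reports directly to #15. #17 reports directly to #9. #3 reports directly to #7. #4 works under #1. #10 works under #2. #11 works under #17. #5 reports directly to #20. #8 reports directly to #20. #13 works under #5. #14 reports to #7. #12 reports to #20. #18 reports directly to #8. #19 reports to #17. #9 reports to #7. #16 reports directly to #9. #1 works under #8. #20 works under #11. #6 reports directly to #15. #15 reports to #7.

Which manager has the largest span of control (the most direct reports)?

#7

Direct-report counts: #7 has 4; #15 has 2; #2 has 1; #9 has 2; #17 has 2; #11 has 1; #20 has 3; #5 has 1; #8 has 2; #1 has 1. The largest is 4, held by #7.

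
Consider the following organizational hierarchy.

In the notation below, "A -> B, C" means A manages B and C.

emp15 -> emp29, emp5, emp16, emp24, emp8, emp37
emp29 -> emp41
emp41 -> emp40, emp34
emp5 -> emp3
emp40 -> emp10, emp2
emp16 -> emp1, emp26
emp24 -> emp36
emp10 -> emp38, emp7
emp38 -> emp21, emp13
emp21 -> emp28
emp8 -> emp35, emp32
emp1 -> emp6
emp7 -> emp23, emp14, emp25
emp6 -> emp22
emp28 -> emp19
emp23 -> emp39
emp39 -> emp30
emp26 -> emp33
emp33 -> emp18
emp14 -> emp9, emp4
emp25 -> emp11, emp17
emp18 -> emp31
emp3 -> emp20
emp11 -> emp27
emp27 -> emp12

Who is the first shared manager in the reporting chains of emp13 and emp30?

emp10

emp13's chain of managers is emp38, emp10, emp40, emp41, emp29, emp15. emp30's chain of managers is emp39, emp23, emp7, emp10, emp40, emp41, emp29, emp15. The first manager that appears in both chains is emp10.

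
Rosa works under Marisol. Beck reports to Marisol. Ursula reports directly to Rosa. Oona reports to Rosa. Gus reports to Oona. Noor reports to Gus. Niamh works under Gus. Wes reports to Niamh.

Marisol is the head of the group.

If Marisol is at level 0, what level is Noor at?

Chain from Noor up to Marisol: Noor → Gus → Oona → Rosa → Marisol. That is 4 steps up, so Noor is 4 levels below Marisol.

4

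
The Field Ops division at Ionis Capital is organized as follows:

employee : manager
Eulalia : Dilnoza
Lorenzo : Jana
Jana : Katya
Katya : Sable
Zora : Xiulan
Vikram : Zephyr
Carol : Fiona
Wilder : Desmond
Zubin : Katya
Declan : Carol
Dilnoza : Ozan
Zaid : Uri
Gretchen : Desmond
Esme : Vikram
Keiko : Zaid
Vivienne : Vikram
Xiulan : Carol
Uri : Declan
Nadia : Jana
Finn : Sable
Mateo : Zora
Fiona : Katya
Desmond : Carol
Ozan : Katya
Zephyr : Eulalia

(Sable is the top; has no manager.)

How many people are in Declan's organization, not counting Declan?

Declan directly manages Uri. Under Uri: Zaid, Keiko (2). That's 3 in total.

3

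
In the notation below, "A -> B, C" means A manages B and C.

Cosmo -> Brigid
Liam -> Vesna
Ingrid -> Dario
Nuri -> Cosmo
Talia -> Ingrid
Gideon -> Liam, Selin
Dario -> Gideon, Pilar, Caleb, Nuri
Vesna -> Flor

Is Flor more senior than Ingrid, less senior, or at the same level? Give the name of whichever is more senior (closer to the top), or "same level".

Ingrid

Flor is 6 levels below Talia; Ingrid is 1. Ingrid is higher.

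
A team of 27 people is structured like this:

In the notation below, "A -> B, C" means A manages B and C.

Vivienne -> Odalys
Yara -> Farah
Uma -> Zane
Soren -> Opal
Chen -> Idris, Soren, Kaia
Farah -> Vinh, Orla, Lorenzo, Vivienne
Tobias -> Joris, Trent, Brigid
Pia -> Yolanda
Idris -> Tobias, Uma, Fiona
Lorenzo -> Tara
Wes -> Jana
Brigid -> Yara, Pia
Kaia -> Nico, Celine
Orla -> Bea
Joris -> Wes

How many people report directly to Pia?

1

Pia directly manages Yolanda. That is 1 direct report.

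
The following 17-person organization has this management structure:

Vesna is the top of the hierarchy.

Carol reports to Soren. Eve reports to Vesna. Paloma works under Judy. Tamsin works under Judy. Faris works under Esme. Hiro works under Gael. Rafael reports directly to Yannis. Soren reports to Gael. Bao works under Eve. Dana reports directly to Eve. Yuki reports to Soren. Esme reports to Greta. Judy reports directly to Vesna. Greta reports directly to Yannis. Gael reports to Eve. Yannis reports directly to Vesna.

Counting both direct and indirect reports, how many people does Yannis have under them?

Yannis directly manages Greta, Rafael. Under Greta: Esme, Faris (2). Rafael has no reports. So Yannis's organization is 2 direct reports plus everyone under them: 3 + 1 = 4.

4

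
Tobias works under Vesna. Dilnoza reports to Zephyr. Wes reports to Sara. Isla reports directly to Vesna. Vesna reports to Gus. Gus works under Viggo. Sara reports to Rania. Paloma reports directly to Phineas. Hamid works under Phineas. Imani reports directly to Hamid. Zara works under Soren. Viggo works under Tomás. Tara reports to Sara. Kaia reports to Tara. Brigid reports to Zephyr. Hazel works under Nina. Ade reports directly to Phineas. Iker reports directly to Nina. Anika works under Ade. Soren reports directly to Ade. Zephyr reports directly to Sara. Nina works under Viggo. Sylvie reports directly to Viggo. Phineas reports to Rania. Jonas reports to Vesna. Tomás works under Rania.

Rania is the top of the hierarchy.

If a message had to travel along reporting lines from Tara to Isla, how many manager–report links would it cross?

Tara is 2 levels below Rania, and Isla is 5 levels below Rania (their lowest common manager). The shortest path runs up from Tara to Rania and back down to Isla: 2 + 5 = 7 links.

7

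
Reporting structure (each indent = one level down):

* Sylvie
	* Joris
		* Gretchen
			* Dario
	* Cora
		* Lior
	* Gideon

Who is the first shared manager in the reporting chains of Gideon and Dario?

Sylvie

Gideon's chain of managers is Sylvie. Dario's chain of managers is Gretchen, Joris, Sylvie. The first manager that appears in both chains is Sylvie.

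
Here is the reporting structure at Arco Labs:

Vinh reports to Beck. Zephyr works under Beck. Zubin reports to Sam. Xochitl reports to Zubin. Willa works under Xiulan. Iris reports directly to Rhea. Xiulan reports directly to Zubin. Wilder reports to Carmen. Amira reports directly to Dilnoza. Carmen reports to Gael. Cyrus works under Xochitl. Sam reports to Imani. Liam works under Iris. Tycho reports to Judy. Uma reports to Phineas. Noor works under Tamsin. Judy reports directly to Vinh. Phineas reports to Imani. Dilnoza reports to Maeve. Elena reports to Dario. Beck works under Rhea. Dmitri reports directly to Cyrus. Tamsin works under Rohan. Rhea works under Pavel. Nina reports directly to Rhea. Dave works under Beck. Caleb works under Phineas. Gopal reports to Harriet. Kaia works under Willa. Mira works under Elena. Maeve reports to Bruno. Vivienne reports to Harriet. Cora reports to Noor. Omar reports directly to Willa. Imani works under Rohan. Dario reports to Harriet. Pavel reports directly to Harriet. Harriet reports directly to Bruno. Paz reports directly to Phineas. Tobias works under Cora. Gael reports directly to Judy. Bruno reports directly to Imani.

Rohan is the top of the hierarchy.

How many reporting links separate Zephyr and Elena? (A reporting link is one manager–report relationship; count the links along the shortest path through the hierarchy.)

Zephyr is 4 levels below Harriet, and Elena is 2 levels below Harriet (their lowest common manager). The shortest path runs up from Zephyr to Harriet and back down to Elena: 4 + 2 = 6 links.

6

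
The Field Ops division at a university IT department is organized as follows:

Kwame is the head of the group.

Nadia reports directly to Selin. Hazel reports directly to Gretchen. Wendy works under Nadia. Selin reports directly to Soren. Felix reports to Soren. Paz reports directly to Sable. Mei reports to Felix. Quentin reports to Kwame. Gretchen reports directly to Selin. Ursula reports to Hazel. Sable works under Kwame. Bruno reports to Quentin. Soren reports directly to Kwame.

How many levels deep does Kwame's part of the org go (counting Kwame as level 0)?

The longest chain under Kwame runs Kwame → Soren → Selin → Gretchen → Hazel → Ursula, which is 5 levels below Kwame.

5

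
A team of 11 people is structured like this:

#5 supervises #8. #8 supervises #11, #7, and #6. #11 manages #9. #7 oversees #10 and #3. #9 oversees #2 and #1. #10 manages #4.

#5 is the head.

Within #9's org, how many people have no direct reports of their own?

2

The people in #9's organization with no one reporting to them are #1, #2. That is 2.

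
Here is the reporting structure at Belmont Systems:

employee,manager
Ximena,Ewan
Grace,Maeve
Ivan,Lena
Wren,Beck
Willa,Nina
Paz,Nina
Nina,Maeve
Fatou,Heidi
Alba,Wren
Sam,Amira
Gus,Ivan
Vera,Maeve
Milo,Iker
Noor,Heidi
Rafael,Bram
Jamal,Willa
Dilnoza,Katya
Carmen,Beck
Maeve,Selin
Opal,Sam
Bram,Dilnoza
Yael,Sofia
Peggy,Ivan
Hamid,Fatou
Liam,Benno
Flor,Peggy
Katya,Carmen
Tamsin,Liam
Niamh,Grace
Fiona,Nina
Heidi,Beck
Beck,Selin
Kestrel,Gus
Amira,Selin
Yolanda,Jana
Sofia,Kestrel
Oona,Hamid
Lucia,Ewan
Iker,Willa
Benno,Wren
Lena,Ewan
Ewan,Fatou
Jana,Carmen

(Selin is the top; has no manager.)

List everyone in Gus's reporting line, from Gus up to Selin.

Gus -> Ivan -> Lena -> Ewan -> Fatou -> Heidi -> Beck -> Selin

Gus reports to Ivan. Ivan reports to Lena. Lena reports to Ewan. Ewan reports to Fatou. Fatou reports to Heidi. Heidi reports to Beck. Beck reports to Selin. Selin is at the top.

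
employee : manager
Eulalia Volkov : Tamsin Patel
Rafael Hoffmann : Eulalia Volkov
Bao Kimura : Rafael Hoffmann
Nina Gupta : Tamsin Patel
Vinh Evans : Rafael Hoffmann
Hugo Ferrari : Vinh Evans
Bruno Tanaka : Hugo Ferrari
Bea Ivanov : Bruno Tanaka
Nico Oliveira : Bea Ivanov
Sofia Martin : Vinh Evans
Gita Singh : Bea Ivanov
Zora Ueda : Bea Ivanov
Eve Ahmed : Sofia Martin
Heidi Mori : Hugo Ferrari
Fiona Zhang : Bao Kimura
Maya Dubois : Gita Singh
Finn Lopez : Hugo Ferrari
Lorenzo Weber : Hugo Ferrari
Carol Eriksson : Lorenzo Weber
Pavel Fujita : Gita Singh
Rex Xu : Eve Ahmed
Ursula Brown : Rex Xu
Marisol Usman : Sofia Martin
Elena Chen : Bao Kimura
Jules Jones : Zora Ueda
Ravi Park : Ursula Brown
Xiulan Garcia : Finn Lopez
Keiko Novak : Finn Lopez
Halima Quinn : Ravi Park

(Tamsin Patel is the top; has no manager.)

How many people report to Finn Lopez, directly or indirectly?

2

Finn Lopez directly manages Xiulan Garcia, Keiko Novak. Xiulan Garcia has no reports. Keiko Novak has no reports. So Finn Lopez's organization is 2 direct reports plus everyone under them: 1 + 1 = 2.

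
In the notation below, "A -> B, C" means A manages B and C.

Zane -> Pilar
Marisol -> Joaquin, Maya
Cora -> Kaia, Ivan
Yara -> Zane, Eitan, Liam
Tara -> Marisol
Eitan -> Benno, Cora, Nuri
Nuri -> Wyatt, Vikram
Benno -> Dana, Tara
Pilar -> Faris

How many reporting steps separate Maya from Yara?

5

Chain from Maya up to Yara: Maya → Marisol → Tara → Benno → Eitan → Yara. That is 5 steps up, so Maya is 5 levels below Yara.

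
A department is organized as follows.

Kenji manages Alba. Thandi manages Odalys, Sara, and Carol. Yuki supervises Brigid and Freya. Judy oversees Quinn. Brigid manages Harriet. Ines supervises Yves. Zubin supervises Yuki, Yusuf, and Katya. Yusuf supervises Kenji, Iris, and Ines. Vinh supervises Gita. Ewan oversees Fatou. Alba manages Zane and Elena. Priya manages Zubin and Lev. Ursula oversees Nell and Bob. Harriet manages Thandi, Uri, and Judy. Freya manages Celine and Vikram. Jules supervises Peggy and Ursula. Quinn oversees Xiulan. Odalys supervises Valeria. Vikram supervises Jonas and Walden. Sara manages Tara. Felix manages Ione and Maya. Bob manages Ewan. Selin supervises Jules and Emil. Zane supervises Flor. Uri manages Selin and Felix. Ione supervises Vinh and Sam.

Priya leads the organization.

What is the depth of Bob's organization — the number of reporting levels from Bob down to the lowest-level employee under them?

The longest chain under Bob runs Bob → Ewan → Fatou, which is 2 levels below Bob.

2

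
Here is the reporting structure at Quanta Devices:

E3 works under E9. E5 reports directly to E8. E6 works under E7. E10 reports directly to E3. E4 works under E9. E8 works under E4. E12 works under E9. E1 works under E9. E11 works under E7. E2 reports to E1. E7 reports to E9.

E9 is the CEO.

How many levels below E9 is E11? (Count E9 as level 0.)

2

Chain from E11 up to E9: E11 → E7 → E9. That is 2 steps up, so E11 is 2 levels below E9.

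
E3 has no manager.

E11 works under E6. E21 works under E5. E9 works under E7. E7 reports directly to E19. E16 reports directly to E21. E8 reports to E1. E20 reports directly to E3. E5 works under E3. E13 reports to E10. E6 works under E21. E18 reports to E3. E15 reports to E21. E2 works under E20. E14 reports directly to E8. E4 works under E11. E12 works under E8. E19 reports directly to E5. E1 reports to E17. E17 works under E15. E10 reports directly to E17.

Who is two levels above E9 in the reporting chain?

E19

E9 reports to E7, and E7 reports to E19. So E9's skip-level manager is E19.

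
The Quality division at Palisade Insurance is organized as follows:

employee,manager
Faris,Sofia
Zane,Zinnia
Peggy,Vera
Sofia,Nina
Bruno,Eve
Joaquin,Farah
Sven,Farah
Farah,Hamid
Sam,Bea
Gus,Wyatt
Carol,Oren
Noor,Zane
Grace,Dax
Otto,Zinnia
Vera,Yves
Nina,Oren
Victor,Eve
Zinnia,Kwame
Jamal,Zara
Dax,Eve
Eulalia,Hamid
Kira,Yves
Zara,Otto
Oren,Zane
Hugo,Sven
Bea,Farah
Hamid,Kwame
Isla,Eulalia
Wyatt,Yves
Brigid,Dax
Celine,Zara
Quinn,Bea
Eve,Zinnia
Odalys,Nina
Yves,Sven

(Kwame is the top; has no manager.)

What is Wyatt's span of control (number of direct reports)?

1

Wyatt directly manages Gus. That is 1 direct report.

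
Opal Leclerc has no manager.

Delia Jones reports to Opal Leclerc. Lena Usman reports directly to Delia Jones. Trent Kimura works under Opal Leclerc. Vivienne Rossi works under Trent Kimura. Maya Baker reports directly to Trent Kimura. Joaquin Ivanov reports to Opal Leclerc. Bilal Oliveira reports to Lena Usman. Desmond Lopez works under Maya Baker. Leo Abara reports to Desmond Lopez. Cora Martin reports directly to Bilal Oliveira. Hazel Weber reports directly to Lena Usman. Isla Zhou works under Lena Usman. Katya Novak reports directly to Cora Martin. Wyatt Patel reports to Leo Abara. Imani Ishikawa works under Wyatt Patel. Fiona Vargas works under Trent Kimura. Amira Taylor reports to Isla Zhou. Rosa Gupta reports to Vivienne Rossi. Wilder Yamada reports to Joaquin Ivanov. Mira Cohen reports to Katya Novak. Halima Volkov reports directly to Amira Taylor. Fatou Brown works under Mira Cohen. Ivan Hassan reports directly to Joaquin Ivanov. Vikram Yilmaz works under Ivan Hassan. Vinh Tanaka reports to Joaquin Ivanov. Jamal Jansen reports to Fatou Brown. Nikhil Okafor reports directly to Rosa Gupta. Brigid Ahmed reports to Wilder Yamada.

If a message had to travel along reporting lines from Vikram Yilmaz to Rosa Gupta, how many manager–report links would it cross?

Vikram Yilmaz is 3 levels below Opal Leclerc, and Rosa Gupta is 3 levels below Opal Leclerc (their lowest common manager). The shortest path runs up from Vikram Yilmaz to Opal Leclerc and back down to Rosa Gupta: 3 + 3 = 6 links.

6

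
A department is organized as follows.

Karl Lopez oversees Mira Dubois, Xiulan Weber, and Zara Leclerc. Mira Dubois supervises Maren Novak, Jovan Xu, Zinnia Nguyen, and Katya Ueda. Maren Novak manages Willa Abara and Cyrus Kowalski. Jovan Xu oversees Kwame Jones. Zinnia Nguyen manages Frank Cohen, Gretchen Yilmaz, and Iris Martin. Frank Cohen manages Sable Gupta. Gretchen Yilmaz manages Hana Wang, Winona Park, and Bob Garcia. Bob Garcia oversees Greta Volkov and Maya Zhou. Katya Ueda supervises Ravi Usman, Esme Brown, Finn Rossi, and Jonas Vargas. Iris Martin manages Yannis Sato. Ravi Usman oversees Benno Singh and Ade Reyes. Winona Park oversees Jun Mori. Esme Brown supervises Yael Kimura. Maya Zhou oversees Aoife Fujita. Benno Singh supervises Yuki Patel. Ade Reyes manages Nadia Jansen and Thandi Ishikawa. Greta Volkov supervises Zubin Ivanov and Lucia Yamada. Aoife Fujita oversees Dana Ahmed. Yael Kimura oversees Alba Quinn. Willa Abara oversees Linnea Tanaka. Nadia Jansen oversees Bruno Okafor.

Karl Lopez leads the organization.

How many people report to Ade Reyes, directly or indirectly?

Ade Reyes directly manages Nadia Jansen, Thandi Ishikawa. Under Nadia Jansen: Bruno Okafor (1). Thandi Ishikawa has no reports. So Ade Reyes's organization is 2 direct reports plus everyone under them: 2 + 1 = 3.

3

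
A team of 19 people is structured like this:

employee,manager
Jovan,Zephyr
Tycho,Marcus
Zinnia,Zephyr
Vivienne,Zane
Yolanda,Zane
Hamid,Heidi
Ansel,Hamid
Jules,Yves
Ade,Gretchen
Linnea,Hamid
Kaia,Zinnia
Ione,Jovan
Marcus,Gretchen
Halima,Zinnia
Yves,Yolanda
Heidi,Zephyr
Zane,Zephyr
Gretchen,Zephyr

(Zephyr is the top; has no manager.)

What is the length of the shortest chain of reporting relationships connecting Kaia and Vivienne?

Kaia is 2 levels below Zephyr, and Vivienne is 2 levels below Zephyr (their lowest common manager). The shortest path runs up from Kaia to Zephyr and back down to Vivienne: 2 + 2 = 4 links.

4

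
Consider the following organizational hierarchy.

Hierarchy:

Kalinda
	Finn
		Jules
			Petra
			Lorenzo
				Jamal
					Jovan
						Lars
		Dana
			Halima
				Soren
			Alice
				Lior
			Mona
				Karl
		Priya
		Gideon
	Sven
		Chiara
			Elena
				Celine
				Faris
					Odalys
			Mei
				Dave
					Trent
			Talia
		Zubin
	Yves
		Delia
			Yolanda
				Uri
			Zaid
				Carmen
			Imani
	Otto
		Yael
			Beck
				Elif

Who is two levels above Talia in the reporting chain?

Sven

Talia reports to Chiara, and Chiara reports to Sven. So Talia's skip-level manager is Sven.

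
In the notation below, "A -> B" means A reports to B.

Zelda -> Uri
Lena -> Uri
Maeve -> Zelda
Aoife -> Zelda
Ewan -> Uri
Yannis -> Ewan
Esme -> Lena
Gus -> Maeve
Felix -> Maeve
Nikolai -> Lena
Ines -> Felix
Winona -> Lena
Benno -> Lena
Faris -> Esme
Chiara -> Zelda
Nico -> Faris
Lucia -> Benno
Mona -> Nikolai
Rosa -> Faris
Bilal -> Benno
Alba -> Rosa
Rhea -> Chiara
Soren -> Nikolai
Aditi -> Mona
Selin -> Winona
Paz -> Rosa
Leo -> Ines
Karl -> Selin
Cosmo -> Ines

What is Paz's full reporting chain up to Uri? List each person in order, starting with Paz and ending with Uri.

Paz reports to Rosa. Rosa reports to Faris. Faris reports to Esme. Esme reports to Lena. Lena reports to Uri. Uri is at the top.

Paz -> Rosa -> Faris -> Esme -> Lena -> Uri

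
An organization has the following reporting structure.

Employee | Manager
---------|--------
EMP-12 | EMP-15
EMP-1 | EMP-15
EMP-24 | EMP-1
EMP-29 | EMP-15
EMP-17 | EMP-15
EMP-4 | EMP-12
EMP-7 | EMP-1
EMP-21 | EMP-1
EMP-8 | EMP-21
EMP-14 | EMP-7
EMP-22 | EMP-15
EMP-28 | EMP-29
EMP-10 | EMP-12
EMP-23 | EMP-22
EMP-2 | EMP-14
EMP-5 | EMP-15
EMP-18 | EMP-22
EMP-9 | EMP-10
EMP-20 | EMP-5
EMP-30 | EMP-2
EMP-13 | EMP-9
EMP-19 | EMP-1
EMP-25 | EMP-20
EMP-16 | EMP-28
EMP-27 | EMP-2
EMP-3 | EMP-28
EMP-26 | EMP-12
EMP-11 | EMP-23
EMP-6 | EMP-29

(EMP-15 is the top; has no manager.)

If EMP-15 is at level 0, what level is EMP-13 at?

4

Chain from EMP-13 up to EMP-15: EMP-13 → EMP-9 → EMP-10 → EMP-12 → EMP-15. That is 4 steps up, so EMP-13 is 4 levels below EMP-15.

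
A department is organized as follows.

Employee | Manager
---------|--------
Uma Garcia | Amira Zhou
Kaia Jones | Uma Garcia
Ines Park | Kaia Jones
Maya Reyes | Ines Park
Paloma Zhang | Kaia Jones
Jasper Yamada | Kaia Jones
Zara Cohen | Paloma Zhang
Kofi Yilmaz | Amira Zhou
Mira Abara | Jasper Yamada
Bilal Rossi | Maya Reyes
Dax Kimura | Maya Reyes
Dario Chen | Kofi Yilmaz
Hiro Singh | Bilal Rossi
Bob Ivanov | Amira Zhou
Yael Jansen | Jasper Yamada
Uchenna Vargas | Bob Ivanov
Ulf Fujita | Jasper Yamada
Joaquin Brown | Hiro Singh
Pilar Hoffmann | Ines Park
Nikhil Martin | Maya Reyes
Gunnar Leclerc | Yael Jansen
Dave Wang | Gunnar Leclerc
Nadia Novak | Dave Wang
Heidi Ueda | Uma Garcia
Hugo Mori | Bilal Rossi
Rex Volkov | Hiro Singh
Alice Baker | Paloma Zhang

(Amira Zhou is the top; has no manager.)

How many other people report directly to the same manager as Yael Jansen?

Yael Jansen reports to Jasper Yamada. Jasper Yamada's other direct reports are Mira Abara, Ulf Fujita — 2 peers.

2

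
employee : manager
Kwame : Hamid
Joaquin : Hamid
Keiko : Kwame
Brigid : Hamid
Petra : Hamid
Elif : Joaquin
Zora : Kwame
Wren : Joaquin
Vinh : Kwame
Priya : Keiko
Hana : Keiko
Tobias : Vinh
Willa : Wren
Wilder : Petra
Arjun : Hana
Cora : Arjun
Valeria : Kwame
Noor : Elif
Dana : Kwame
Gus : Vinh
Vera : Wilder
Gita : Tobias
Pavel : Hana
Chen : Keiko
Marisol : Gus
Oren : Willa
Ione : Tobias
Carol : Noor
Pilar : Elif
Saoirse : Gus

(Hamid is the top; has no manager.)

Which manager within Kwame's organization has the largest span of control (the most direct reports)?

Kwame

Direct-report counts within Kwame's organization: Kwame has 5; Vinh has 2; Gus has 2; Tobias has 2; Keiko has 3; Hana has 2; Arjun has 1. The largest is 5, held by Kwame.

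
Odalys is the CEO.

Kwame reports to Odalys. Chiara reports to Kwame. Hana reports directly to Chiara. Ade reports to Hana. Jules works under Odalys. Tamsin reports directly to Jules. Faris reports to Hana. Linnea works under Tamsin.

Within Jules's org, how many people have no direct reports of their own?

1

The only person in Jules's organization with no one reporting to them is Linnea. That is 1.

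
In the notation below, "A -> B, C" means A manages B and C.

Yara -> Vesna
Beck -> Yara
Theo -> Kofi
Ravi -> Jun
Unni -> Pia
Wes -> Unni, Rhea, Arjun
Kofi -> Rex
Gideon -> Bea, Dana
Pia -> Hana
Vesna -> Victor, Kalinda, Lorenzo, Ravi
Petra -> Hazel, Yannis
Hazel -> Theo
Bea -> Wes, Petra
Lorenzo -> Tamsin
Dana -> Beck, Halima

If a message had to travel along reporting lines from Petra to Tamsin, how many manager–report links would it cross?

8

Petra is 2 levels below Gideon, and Tamsin is 6 levels below Gideon (their lowest common manager). The shortest path runs up from Petra to Gideon and back down to Tamsin: 2 + 6 = 8 links.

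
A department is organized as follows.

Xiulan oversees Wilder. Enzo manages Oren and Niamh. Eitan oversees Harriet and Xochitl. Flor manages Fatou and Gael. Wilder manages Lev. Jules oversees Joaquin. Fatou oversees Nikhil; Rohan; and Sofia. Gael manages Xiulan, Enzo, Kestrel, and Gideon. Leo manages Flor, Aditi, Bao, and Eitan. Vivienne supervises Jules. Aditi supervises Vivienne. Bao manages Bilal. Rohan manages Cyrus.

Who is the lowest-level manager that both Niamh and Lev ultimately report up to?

Gael

Niamh's chain of managers is Enzo, Gael, Flor, Leo. Lev's chain of managers is Wilder, Xiulan, Gael, Flor, Leo. The first manager that appears in both chains is Gael.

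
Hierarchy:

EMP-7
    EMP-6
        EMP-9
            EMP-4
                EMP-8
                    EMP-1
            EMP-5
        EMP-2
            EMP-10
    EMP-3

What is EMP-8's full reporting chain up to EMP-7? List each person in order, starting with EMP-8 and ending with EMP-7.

EMP-8 reports to EMP-4. EMP-4 reports to EMP-9. EMP-9 reports to EMP-6. EMP-6 reports to EMP-7. EMP-7 is at the top.

EMP-8 -> EMP-4 -> EMP-9 -> EMP-6 -> EMP-7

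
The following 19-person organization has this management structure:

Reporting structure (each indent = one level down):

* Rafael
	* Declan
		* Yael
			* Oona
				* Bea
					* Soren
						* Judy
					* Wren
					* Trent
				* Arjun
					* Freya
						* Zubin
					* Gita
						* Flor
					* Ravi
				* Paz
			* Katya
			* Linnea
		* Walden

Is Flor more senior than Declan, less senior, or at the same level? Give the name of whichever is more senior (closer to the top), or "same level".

Declan

Flor is 6 levels below Rafael; Declan is 1. Declan is higher.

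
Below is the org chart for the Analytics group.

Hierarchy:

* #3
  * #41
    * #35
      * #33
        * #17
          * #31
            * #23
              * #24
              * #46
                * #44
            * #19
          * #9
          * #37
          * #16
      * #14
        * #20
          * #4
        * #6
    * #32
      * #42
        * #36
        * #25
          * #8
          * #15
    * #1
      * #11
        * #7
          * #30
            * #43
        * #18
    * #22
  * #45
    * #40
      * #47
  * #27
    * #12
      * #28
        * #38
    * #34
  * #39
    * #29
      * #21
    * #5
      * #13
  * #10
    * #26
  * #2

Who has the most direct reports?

Direct-report counts: #3 has 6; #10 has 1; #39 has 2; #5 has 1; #29 has 1; #27 has 2; #12 has 1; #28 has 1; #45 has 1; #40 has 1; #41 has 4; #1 has 1; #11 has 2; #7 has 1; #30 has 1; #32 has 1; #42 has 2; #25 has 2; #35 has 2; #14 has 2; #20 has 1; #33 has 1; #17 has 4; #31 has 2; #23 has 2; #46 has 1. The largest is 6, held by #3.

#3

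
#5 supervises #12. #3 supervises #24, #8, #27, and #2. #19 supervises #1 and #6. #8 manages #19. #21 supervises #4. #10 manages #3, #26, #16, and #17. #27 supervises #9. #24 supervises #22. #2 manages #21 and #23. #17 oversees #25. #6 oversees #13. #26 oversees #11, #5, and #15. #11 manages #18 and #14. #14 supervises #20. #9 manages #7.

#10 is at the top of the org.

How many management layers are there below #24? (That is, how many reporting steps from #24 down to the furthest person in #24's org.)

1

The longest chain under #24 runs #24 → #22, which is 1 level below #24.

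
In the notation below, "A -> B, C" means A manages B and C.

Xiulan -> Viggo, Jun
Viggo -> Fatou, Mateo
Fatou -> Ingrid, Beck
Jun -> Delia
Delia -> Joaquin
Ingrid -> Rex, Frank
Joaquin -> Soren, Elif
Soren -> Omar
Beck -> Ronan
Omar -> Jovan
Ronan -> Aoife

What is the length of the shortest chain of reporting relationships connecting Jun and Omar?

Omar is in Jun's organization: the chain from Omar up to Jun is Omar → Soren → Joaquin → Delia → Jun, which is 4 links.

4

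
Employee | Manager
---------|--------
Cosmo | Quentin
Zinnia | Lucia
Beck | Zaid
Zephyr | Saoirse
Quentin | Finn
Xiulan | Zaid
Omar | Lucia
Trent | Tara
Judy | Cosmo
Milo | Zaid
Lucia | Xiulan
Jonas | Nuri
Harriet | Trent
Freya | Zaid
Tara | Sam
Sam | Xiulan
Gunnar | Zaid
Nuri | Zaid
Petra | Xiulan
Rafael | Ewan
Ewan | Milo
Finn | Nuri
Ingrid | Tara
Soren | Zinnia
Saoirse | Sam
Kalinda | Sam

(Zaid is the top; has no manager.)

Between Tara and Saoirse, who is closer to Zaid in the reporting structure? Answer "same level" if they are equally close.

Both Tara and Saoirse are 3 levels below Zaid.

same level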